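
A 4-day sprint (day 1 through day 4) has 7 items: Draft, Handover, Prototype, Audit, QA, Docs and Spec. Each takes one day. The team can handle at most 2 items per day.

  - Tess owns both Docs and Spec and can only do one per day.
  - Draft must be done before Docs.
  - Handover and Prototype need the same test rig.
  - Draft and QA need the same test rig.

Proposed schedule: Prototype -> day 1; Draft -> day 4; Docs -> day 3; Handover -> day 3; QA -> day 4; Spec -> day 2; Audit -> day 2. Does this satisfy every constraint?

Handover and Prototype need the same test rig — holds.
Tess owns both Docs and Spec and can only do one per day — holds.
Draft and QA need the same test rig — violated.
Draft must be done before Docs — violated.
The team can handle at most 2 items per day — holds.

Invalid. Draft must be done before Docs.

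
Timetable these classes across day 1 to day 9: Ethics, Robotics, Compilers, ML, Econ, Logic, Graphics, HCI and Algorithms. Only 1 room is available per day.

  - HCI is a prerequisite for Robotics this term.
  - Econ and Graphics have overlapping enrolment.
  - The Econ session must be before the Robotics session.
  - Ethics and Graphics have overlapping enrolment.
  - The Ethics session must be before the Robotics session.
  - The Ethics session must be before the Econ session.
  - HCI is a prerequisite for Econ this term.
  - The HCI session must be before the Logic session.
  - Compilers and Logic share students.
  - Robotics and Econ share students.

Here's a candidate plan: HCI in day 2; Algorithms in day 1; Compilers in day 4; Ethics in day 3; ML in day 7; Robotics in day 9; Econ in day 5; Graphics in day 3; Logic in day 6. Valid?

No — it violates: Ethics and Graphics have overlapping enrolment

The Ethics session must be before the Robotics session — holds.
Only 1 room is available per day — violated.
HCI is a prerequisite for Econ this term — holds.
The HCI session must be before the Logic session — holds.
HCI is a prerequisite for Robotics this term — holds.
Compilers and Logic share students — holds.
Econ and Graphics have overlapping enrolment — holds.
The Ethics session must be before the Econ session — holds.
Robotics and Econ share students — holds.
Ethics and Graphics have overlapping enrolment — violated.
The Econ session must be before the Robotics session — holds.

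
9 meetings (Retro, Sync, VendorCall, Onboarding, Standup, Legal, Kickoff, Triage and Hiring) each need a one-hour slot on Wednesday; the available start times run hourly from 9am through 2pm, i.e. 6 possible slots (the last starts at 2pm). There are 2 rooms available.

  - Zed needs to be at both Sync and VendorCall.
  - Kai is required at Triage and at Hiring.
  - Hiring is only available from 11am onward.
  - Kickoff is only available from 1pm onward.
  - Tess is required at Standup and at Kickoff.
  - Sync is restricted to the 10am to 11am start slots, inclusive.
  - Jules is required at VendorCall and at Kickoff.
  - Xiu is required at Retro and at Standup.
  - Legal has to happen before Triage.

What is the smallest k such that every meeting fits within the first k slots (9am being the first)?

5 slots

The precedence chain requires at least 2 distinct slots.
With at most 2 per slot and 9 meetings, at least 5 slots are needed.
Kickoff can't be placed before 1pm — that is slot 5 counting from 9am — so the schedule must run through at least 5 slots.
5 works (last occupied slot: 1pm): for example Standup -> 12pm; Legal -> 9am; Sync -> 10am; Hiring -> 11am; VendorCall -> 11am; Triage -> 10am; Retro -> 9am; Onboarding -> 12pm; Kickoff -> 1pm.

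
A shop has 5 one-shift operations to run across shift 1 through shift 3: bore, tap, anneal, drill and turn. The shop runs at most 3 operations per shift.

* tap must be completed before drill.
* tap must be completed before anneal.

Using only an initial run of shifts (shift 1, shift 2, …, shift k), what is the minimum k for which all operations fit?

The precedence chain requires at least 2 distinct shifts.
With at most 3 per shift and 5 operations, at least 2 shifts are needed.
2 works (last occupied shift: shift 2): for example turn in shift 1, anneal in shift 2, tap in shift 1, bore in shift 1, drill in shift 2.

2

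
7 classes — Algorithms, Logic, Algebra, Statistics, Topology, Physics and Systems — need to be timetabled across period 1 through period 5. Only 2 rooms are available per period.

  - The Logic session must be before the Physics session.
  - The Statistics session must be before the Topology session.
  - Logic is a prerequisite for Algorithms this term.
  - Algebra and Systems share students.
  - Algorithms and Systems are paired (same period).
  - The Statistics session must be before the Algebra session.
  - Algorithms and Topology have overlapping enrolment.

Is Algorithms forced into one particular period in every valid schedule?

Algorithms can be period 2 (e.g. Algorithms -> period 2; Algebra -> period 3; Systems -> period 2; Physics -> period 4; Statistics -> period 1; Logic -> period 1; Topology -> period 3) or period 3 (e.g. Topology=period 2, Algorithms=period 3, Logic=period 1, Systems=period 3, Statistics=period 1, Algebra=period 2, Physics=period 4).

No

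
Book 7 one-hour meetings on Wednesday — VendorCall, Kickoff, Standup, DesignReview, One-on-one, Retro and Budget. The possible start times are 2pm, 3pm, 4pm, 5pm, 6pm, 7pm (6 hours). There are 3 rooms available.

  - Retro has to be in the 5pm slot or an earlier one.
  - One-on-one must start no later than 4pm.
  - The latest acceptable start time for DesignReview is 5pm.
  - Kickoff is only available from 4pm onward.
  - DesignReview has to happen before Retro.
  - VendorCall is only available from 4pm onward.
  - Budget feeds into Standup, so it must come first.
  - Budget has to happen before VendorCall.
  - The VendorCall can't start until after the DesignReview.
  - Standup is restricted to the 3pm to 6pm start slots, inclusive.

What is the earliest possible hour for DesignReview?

2pm

DesignReview's own window allows nothing later than 5pm; downstream work caps DesignReview at 4pm.
DesignReview at 2pm is achievable: Budget=2pm; Retro=3pm; One-on-one=2pm; Standup=3pm; DesignReview=2pm; VendorCall=4pm; Kickoff=4pm.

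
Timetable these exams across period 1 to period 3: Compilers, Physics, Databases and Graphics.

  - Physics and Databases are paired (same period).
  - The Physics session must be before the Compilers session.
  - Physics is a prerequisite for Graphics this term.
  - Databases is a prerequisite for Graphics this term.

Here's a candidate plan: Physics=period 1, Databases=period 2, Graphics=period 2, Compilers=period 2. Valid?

No. Physics and Databases are paired (same period) is not satisfied.

Physics and Databases are paired (same period) — violated.
The Physics session must be before the Compilers session — holds.
Databases is a prerequisite for Graphics this term — violated.
Physics is a prerequisite for Graphics this term — holds.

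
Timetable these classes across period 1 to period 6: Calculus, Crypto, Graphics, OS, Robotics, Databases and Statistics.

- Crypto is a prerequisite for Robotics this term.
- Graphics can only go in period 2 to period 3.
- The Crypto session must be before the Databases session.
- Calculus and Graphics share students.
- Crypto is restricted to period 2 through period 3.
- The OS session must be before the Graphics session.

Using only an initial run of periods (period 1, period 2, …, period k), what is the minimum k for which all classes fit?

3 periods

The precedence chain requires at least 2 distinct periods.
Propagating the time windows through the other constraints, Robotics can't land before period 3, so the schedule must run through at least period 3.
3 works (last occupied period: period 3): for example Crypto -> period 2, Graphics -> period 2, Calculus -> period 1, OS -> period 1, Robotics -> period 3, Statistics -> period 1, Databases -> period 3.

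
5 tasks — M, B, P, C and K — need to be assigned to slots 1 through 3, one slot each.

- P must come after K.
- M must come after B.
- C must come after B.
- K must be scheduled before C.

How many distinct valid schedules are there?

13

Splitting on M: it can be 2 (5), 3 (8). Listing each branch's schedules as (B, P, C, K):
M=2: (1,2,2,1) (1,2,3,1) (1,3,2,1) (1,3,3,1) (1,3,3,2) — 5.
M=3: (1,2,2,1) (1,2,3,1) (1,3,2,1) (1,3,3,1) (1,3,3,2) (2,2,3,1) (2,3,3,1) (2,3,3,2) — 8.
Summing: 5 + 8 = 13.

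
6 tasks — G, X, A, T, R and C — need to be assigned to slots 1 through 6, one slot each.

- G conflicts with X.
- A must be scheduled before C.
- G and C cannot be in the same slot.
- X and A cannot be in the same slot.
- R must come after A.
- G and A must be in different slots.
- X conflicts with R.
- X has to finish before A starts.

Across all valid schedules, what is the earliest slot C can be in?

3

Precedence pushes C to at least 3.
C at 3 is achievable: R in 3; A in 2; X in 1; C in 3; T in 1; G in 4.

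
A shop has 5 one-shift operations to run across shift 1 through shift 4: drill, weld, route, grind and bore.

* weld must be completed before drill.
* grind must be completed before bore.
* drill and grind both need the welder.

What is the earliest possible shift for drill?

Precedence pushes drill to at least shift 2.
drill at shift 2 is achievable: bore=shift 2, weld=shift 1, grind=shift 1, drill=shift 2, route=shift 1.

shift 2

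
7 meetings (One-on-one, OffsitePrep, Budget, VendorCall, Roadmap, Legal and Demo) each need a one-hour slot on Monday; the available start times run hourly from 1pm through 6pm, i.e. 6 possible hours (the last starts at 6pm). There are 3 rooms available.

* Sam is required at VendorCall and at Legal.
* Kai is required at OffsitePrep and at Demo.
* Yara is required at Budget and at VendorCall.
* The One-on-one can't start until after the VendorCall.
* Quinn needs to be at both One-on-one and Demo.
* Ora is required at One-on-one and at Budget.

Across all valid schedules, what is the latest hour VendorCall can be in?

Downstream work caps VendorCall at 5pm.
VendorCall at 5pm is achievable: Demo in 2pm; OffsitePrep in 1pm; Roadmap in 1pm; Budget in 1pm; Legal in 2pm; One-on-one in 6pm; VendorCall in 5pm.

5pm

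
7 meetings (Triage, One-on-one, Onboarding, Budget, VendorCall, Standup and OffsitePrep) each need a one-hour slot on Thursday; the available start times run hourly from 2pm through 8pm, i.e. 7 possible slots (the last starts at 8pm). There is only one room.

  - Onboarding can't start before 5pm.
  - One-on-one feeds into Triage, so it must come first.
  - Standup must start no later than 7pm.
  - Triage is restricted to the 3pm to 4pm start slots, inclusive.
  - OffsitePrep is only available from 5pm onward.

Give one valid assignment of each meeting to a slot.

Standup=4pm; Budget=7pm; OffsitePrep=6pm; VendorCall=8pm; One-on-one=2pm; Onboarding=5pm; Triage=3pm

Checking: One-on-one(2pm) before Triage(3pm); OffsitePrep=6pm in [5pm,8pm]; Triage=3pm in [3pm,4pm]; Onboarding=5pm in [5pm,8pm]; Standup=4pm in [2pm,7pm]; max 1 per slot (cap 1).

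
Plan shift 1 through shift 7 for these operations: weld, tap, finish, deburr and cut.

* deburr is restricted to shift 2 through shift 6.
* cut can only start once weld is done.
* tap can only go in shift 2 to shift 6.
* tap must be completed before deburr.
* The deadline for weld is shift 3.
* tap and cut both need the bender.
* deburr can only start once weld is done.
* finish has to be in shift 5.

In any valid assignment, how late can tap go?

shift 5

Tap is available from shift 2; tap's own window allows nothing later than shift 6; downstream work caps tap at shift 5.
tap at shift 5 is achievable: cut=shift 2, tap=shift 5, finish=shift 5, deburr=shift 6, weld=shift 1.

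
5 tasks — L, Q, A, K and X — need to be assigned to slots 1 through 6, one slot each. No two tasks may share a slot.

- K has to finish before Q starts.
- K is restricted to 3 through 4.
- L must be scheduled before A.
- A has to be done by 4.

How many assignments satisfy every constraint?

26

Splitting on L: it can be 1 (18), 2 (8). Listing each branch's schedules as (Q, A, K, X):
L=1: (4,2,3,5) (4,2,3,6) (5,2,3,4) (5,2,3,6) (5,2,4,3) (5,2,4,6) (5,3,4,2) (5,3,4,6) (5,4,3,2) (5,4,3,6) (6,2,3,4) (6,2,3,5) (6,2,4,3) (6,2,4,5) (6,3,4,2) (6,3,4,5) (6,4,3,2) (6,4,3,5) — 18.
L=2: (5,3,4,1) (5,3,4,6) (5,4,3,1) (5,4,3,6) (6,3,4,1) (6,3,4,5) (6,4,3,1) (6,4,3,5) — 8.
Summing: 18 + 8 = 26.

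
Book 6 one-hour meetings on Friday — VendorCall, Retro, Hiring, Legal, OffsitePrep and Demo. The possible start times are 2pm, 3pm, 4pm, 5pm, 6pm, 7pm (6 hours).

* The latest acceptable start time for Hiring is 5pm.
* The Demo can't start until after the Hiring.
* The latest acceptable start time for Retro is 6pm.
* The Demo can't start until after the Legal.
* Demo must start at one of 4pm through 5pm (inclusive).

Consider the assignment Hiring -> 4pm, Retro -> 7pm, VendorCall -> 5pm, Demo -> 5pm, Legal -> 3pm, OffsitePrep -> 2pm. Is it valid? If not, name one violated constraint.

No. The latest acceptable start time for Retro is 6pm is not satisfied.

Demo must start at one of 4pm through 5pm (inclusive) — holds.
The latest acceptable start time for Hiring is 5pm — holds.
The latest acceptable start time for Retro is 6pm — violated.
The Demo can't start until after the Legal — holds.
The Demo can't start until after the Hiring — holds.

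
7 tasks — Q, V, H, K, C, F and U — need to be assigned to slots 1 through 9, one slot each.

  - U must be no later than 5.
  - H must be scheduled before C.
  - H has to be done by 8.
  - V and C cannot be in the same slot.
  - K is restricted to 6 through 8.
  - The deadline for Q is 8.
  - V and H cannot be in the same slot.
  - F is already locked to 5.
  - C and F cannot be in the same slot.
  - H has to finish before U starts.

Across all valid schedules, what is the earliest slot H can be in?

H's own window allows nothing later than 8; downstream work caps H at 4.
H at 1 is achievable: C=2; U=2; K=6; H=1; Q=1; V=3; F=5.

1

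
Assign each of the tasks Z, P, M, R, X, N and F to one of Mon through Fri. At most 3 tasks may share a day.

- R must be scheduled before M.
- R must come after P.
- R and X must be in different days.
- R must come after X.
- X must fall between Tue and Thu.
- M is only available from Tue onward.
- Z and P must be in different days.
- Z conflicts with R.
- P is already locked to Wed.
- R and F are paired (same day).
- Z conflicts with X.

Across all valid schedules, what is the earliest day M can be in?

M is available from Tue; precedence pushes M to at least Fri.
M at Fri is achievable: Z=Mon; N=Mon; M=Fri; X=Tue; P=Wed; F=Thu; R=Thu.

Fri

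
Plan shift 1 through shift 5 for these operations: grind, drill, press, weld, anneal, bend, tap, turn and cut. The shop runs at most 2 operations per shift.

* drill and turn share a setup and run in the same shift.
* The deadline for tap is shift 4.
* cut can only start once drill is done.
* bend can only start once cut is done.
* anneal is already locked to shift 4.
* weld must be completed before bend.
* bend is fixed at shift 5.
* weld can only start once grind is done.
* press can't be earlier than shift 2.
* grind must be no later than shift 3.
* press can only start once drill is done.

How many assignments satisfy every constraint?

36

Splitting on grind: it can be shift 1 (11), shift 2 (18), shift 3 (7). Listing each branch's schedules as (drill, press, weld, anneal, bend, tap, turn, cut) by shift number:
grind=shift 1: (2,3,3,4,5,1,2,4) (2,3,4,4,5,1,2,3) (2,4,3,4,5,1,2,3) (2,5,3,4,5,1,2,3) (2,5,3,4,5,1,2,4) (2,5,3,4,5,3,2,4) (2,5,3,4,5,4,2,3) (2,5,4,4,5,1,2,3) (2,5,4,4,5,3,2,3) (3,5,2,4,5,1,3,4) (3,5,2,4,5,2,3,4) — 11.
grind=shift 2: (1,2,3,4,5,3,1,4) (1,2,3,4,5,4,1,3) (1,2,4,4,5,3,1,3) (1,3,3,4,5,2,1,4) (1,3,3,4,5,4,1,2) (1,3,4,4,5,2,1,3) (1,3,4,4,5,3,1,2) (1,4,3,4,5,2,1,3) (1,4,3,4,5,3,1,2) (1,5,3,4,5,2,1,3) (1,5,3,4,5,2,1,4) (1,5,3,4,5,3,1,2) (1,5,3,4,5,3,1,4) (1,5,3,4,5,4,1,2) (1,5,3,4,5,4,1,3) (1,5,4,4,5,2,1,3) (1,5,4,4,5,3,1,2) (1,5,4,4,5,3,1,3) — 18.
grind=shift 3: (1,2,4,4,5,2,1,3) (1,2,4,4,5,3,1,2) (1,3,4,4,5,2,1,2) (1,5,4,4,5,2,1,2) (1,5,4,4,5,2,1,3) (1,5,4,4,5,3,1,2) (2,5,4,4,5,1,2,3) — 7.
Summing: 11 + 18 + 7 = 36.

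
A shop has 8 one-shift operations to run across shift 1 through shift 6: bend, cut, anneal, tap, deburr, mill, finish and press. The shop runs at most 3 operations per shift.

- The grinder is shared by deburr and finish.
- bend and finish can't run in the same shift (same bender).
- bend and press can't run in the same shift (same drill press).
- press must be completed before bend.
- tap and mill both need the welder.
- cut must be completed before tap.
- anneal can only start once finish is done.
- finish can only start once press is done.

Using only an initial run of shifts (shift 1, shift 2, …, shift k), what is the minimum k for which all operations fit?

The precedence chain requires at least 3 distinct shifts.
With at most 3 per shift and 8 operations, at least 3 shifts are needed.
3 works (last occupied shift: shift 3): for example finish in shift 2, tap in shift 2, cut in shift 1, anneal in shift 3, bend in shift 3, press in shift 1, mill in shift 3, deburr in shift 1.

3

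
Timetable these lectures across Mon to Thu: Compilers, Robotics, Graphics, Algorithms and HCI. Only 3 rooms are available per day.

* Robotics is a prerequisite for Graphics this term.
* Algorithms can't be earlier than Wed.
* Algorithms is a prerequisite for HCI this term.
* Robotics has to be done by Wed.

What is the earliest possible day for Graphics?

Precedence pushes Graphics to at least Tue.
Graphics at Tue is achievable: Algorithms in Wed, Graphics in Tue, Robotics in Mon, HCI in Thu, Compilers in Mon.

Tue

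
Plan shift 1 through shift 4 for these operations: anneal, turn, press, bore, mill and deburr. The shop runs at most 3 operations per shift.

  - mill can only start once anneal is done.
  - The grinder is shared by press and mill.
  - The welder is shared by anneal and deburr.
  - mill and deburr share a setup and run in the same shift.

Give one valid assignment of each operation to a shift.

anneal -> shift 1; mill -> shift 2; press -> shift 1; deburr -> shift 2; bore -> shift 2; turn -> shift 1

Checking: anneal(shift 1) before mill(shift 2); anneal(shift 1) != deburr(shift 2); press(shift 1) != mill(shift 2); mill = deburr = shift 2; max 3 per shift (cap 3).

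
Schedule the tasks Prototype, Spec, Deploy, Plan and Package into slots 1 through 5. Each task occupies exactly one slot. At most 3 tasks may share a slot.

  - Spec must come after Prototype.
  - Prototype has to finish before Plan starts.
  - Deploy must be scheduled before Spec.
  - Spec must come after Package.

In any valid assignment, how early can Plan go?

Precedence pushes Plan to at least 2.
Plan at 2 is achievable: Package in 1, Spec in 2, Deploy in 1, Plan in 2, Prototype in 1.

2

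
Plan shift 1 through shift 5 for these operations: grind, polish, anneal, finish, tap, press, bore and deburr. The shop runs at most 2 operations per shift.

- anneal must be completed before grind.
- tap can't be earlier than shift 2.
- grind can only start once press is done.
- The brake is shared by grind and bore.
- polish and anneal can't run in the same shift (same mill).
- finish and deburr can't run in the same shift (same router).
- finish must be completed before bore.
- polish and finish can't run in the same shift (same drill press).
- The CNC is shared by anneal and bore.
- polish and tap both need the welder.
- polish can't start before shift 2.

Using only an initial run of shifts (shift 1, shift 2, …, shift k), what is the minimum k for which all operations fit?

4

The precedence chain requires at least 2 distinct shifts.
With at most 2 per shift and 8 operations, at least 4 shifts are needed.
4 works (last occupied shift: shift 4): for example finish -> shift 3, tap -> shift 3, bore -> shift 4, grind -> shift 2, deburr -> shift 4, press -> shift 1, anneal -> shift 1, polish -> shift 2.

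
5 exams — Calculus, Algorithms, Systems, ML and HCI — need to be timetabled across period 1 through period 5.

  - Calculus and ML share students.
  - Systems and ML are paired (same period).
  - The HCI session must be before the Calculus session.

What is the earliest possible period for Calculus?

period 2

Precedence pushes Calculus to at least period 2.
Calculus at period 2 is achievable: HCI in period 1, Calculus in period 2, Algorithms in period 1, Systems in period 1, ML in period 1.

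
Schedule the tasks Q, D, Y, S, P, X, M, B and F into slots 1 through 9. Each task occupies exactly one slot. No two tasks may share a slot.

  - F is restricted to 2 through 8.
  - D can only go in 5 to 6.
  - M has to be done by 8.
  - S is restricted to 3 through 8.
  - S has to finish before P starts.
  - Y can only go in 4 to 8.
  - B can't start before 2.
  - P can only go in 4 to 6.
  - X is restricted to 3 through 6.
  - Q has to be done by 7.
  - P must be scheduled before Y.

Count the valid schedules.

Splitting on Q: it can be 1 (24), 2 (12), 7 (6). Listing each branch's schedules as (D, Y, S, P, X, M, B, F):
Q=1: (5,7,3,4,6,2,9,8) (5,7,3,4,6,8,9,2) (5,7,3,6,4,2,9,8) (5,7,3,6,4,8,9,2) (5,7,4,6,3,2,9,8) (5,7,4,6,3,8,9,2) (5,8,3,4,6,2,9,7) (5,8,3,4,6,7,9,2) (5,8,3,6,4,2,9,7) (5,8,3,6,4,7,9,2) (5,8,4,6,3,2,9,7) (5,8,4,6,3,7,9,2) (6,7,3,4,5,2,9,8) (6,7,3,4,5,8,9,2) (6,7,3,5,4,2,9,8) (6,7,3,5,4,8,9,2) (6,7,4,5,3,2,9,8) (6,7,4,5,3,8,9,2) (6,8,3,4,5,2,9,7) (6,8,3,4,5,7,9,2) (6,8,3,5,4,2,9,7) (6,8,3,5,4,7,9,2) (6,8,4,5,3,2,9,7) (6,8,4,5,3,7,9,2) — 24.
Q=2: (5,7,3,4,6,1,9,8) (5,7,3,6,4,1,9,8) (5,7,4,6,3,1,9,8) (5,8,3,4,6,1,9,7) (5,8,3,6,4,1,9,7) (5,8,4,6,3,1,9,7) (6,7,3,4,5,1,9,8) (6,7,3,5,4,1,9,8) (6,7,4,5,3,1,9,8) (6,8,3,4,5,1,9,7) (6,8,3,5,4,1,9,7) (6,8,4,5,3,1,9,7) — 12.
Q=7: (5,8,3,4,6,1,9,2) (5,8,3,6,4,1,9,2) (5,8,4,6,3,1,9,2) (6,8,3,4,5,1,9,2) (6,8,3,5,4,1,9,2) (6,8,4,5,3,1,9,2) — 6.
Summing: 24 + 12 + 6 = 42.

42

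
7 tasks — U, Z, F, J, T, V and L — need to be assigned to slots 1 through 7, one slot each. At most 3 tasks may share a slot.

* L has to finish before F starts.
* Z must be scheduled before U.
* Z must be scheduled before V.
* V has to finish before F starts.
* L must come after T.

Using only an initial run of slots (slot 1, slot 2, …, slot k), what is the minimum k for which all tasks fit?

3

The precedence chain requires at least 3 distinct slots.
With at most 3 per slot and 7 tasks, at least 3 slots are needed.
3 works (last occupied slot: 3): for example L=2; Z=1; V=2; J=1; F=3; U=2; T=1.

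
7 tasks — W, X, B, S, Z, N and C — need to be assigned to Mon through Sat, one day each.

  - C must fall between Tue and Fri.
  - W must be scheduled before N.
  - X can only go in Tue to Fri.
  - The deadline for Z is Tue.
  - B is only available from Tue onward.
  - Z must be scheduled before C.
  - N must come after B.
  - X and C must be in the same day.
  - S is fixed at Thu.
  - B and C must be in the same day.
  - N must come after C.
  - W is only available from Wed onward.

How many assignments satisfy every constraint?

Splitting on W: it can be Wed (15), Thu (12), Fri (7). Listing each branch's schedules as (X, B, S, Z, N, C):
W=Wed: (Tue,Tue,Thu,Mon,Thu,Tue) (Tue,Tue,Thu,Mon,Fri,Tue) (Tue,Tue,Thu,Mon,Sat,Tue) (Wed,Wed,Thu,Mon,Thu,Wed) (Wed,Wed,Thu,Mon,Fri,Wed) (Wed,Wed,Thu,Mon,Sat,Wed) (Wed,Wed,Thu,Tue,Thu,Wed) (Wed,Wed,Thu,Tue,Fri,Wed) (Wed,Wed,Thu,Tue,Sat,Wed) (Thu,Thu,Thu,Mon,Fri,Thu) (Thu,Thu,Thu,Mon,Sat,Thu) (Thu,Thu,Thu,Tue,Fri,Thu) (Thu,Thu,Thu,Tue,Sat,Thu) (Fri,Fri,Thu,Mon,Sat,Fri) (Fri,Fri,Thu,Tue,Sat,Fri) — 15.
W=Thu: (Tue,Tue,Thu,Mon,Fri,Tue) (Tue,Tue,Thu,Mon,Sat,Tue) (Wed,Wed,Thu,Mon,Fri,Wed) (Wed,Wed,Thu,Mon,Sat,Wed) (Wed,Wed,Thu,Tue,Fri,Wed) (Wed,Wed,Thu,Tue,Sat,Wed) (Thu,Thu,Thu,Mon,Fri,Thu) (Thu,Thu,Thu,Mon,Sat,Thu) (Thu,Thu,Thu,Tue,Fri,Thu) (Thu,Thu,Thu,Tue,Sat,Thu) (Fri,Fri,Thu,Mon,Sat,Fri) (Fri,Fri,Thu,Tue,Sat,Fri) — 12.
W=Fri: (Tue,Tue,Thu,Mon,Sat,Tue) (Wed,Wed,Thu,Mon,Sat,Wed) (Wed,Wed,Thu,Tue,Sat,Wed) (Thu,Thu,Thu,Mon,Sat,Thu) (Thu,Thu,Thu,Tue,Sat,Thu) (Fri,Fri,Thu,Mon,Sat,Fri) (Fri,Fri,Thu,Tue,Sat,Fri) — 7.
Summing: 15 + 12 + 7 = 34.

34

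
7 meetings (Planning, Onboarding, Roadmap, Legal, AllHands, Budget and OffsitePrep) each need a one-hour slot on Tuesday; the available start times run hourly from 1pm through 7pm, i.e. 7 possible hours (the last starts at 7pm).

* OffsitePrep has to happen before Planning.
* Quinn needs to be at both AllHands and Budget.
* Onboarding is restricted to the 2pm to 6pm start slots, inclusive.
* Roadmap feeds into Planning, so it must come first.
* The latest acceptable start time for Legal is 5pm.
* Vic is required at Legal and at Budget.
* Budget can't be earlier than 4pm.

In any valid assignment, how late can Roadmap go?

Downstream work caps Roadmap at 6pm.
Roadmap at 6pm is achievable: Legal=1pm, Onboarding=2pm, AllHands=1pm, Roadmap=6pm, OffsitePrep=1pm, Planning=7pm, Budget=4pm.

6pm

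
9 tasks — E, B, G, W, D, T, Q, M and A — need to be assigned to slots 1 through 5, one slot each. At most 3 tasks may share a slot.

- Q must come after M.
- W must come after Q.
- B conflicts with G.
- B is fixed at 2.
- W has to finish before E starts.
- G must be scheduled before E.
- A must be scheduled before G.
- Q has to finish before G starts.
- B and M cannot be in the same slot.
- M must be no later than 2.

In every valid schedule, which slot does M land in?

M's window is 1–2.
B is fixed at 2, and M can't share a slot with B.
So M must be 1.

1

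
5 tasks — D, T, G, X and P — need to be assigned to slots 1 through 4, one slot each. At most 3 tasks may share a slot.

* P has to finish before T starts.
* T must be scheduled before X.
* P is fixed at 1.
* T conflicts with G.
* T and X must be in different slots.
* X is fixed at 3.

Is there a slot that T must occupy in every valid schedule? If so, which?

P is fixed at 1 and must come before T, so T is at least 2.
X is fixed at 3 and must come after T, so T is at most 2.
So T must be 2.

2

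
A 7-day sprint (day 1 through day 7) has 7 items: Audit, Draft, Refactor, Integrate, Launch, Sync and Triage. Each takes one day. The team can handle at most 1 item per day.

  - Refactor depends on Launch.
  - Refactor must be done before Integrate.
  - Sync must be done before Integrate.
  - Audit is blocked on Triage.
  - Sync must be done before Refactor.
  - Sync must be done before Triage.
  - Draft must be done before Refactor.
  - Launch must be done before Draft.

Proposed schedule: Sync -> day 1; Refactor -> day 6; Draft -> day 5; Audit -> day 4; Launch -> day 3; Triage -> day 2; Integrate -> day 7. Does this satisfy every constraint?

Yes, all constraints hold

Launch must be done before Draft — holds.
Sync must be done before Refactor — holds.
Refactor depends on Launch — holds.
Audit is blocked on Triage — holds.
Refactor must be done before Integrate — holds.
Sync must be done before Triage — holds.
Sync must be done before Integrate — holds.
Draft must be done before Refactor — holds.
The team can handle at most 1 item per day — holds.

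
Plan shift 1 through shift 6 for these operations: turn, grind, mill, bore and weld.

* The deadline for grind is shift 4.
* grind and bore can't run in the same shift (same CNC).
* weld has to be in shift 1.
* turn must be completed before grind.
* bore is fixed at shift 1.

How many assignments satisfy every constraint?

36

Splitting on turn: it can be shift 1 (18), shift 2 (12), shift 3 (6). Listing each branch's schedules as (grind, mill, bore, weld) by shift number:
turn=shift 1: (2,1,1,1) (2,2,1,1) (2,3,1,1) (2,4,1,1) (2,5,1,1) (2,6,1,1) (3,1,1,1) (3,2,1,1) (3,3,1,1) (3,4,1,1) (3,5,1,1) (3,6,1,1) (4,1,1,1) (4,2,1,1) (4,3,1,1) (4,4,1,1) (4,5,1,1) (4,6,1,1) — 18.
turn=shift 2: (3,1,1,1) (3,2,1,1) (3,3,1,1) (3,4,1,1) (3,5,1,1) (3,6,1,1) (4,1,1,1) (4,2,1,1) (4,3,1,1) (4,4,1,1) (4,5,1,1) (4,6,1,1) — 12.
turn=shift 3: (4,1,1,1) (4,2,1,1) (4,3,1,1) (4,4,1,1) (4,5,1,1) (4,6,1,1) — 6.
Summing: 18 + 12 + 6 = 36.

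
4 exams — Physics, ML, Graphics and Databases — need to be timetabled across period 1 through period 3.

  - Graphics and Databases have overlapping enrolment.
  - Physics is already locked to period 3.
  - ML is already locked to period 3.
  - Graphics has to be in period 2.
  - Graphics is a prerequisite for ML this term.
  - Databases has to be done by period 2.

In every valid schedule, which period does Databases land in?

period 1

Databases's window is period 1–period 2.
Graphics is fixed at period 2, and Databases can't share a period with Graphics.
So Databases must be period 1.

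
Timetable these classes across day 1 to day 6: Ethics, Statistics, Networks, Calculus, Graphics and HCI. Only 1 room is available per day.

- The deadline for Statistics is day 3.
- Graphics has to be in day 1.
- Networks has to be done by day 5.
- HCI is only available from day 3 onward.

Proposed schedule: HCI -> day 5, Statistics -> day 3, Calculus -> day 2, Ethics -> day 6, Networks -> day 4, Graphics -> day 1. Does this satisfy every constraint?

The deadline for Statistics is day 3 — holds.
Only 1 room is available per day — holds.
HCI is only available from day 3 onward — holds.
Networks has to be done by day 5 — holds.
Graphics has to be in day 1 — holds.

Valid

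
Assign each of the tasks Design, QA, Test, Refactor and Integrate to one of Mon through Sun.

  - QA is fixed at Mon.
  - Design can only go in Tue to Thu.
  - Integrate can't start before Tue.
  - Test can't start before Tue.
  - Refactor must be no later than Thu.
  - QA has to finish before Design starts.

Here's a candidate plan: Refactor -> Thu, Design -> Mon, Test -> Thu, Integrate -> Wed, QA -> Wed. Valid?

No. QA has to finish before Design starts is not satisfied.

QA is fixed at Mon — violated.
Refactor must be no later than Thu — holds.
QA has to finish before Design starts — violated.
Design can only go in Tue to Thu — violated.
Integrate can't start before Tue — holds.
Test can't start before Tue — holds.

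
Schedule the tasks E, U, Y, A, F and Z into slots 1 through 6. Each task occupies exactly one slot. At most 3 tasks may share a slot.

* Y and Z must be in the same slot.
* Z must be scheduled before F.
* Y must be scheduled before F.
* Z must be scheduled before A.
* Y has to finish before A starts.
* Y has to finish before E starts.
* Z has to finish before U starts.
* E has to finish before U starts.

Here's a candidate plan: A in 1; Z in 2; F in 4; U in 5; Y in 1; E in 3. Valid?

Y and Z must be in the same slot — violated.
Z must be scheduled before A — violated.
At most 3 tasks may share a slot — holds.
Z must be scheduled before F — holds.
E has to finish before U starts — holds.
Y has to finish before E starts — holds.
Y has to finish before A starts — violated.
Y must be scheduled before F — holds.
Z has to finish before U starts — holds.

No — it violates: Z must be scheduled before A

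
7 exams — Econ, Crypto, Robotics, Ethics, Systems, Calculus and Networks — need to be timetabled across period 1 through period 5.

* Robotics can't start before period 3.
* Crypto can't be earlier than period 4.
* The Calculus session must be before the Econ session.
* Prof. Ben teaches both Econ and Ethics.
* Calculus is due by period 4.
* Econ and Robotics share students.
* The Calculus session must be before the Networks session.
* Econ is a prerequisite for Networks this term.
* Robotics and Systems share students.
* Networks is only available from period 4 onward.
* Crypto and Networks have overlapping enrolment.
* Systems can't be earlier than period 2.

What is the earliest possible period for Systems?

period 2

Systems is available from period 2.
Systems at period 2 is achievable: Ethics in period 1; Calculus in period 1; Networks in period 4; Robotics in period 3; Econ in period 2; Systems in period 2; Crypto in period 5.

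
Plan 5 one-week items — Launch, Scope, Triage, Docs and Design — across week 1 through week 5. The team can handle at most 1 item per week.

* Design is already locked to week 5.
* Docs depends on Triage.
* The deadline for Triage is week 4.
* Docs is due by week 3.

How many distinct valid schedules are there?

Splitting on Launch: it can be week 1 (1), week 2 (1), week 3 (1), week 4 (3). Listing each branch's schedules as (Scope, Triage, Docs, Design) by week number:
Launch=week 1: (4,2,3,5) — 1.
Launch=week 2: (4,1,3,5) — 1.
Launch=week 3: (4,1,2,5) — 1.
Launch=week 4: (1,2,3,5) (2,1,3,5) (3,1,2,5) — 3.
Summing: 1 + 1 + 1 + 3 = 6.

6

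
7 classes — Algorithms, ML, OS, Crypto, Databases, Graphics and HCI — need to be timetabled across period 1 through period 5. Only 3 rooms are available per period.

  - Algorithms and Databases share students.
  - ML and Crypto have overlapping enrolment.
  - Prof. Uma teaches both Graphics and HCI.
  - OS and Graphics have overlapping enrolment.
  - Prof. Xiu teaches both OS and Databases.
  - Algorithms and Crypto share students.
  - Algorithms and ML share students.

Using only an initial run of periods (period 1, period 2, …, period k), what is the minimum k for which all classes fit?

3 periods

With at most 3 per period and 7 classes, at least 3 periods are needed.
3 works (last occupied period: period 3): for example Algorithms=period 1; Databases=period 2; ML=period 2; Crypto=period 3; HCI=period 1; OS=period 1; Graphics=period 2.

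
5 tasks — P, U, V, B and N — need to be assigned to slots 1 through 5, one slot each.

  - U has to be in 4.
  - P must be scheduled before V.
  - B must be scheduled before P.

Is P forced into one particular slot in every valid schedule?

P can be 2 (e.g. U in 4; B in 1; V in 3; N in 1; P in 2) or 3 (e.g. P=3, U=4, B=1, V=4, N=1).

No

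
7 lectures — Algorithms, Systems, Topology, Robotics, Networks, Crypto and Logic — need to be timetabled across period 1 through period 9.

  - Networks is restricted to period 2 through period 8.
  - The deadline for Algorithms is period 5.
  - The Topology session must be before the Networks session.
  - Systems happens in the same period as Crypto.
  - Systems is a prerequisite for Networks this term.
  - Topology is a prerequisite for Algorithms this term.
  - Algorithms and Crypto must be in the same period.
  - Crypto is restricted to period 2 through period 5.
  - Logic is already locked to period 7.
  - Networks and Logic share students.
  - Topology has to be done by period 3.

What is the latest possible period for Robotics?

Robotics at period 9 is achievable: Topology in period 1; Systems in period 2; Logic in period 7; Networks in period 3; Algorithms in period 2; Crypto in period 2; Robotics in period 9.

period 9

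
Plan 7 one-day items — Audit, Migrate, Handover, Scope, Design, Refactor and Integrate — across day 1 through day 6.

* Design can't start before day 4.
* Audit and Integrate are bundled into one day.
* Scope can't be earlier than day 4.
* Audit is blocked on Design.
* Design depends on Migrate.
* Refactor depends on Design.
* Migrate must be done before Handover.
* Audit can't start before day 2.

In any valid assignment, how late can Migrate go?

day 4

Downstream work caps Migrate at day 4.
Migrate at day 4 is achievable: Handover -> day 5; Design -> day 5; Integrate -> day 6; Migrate -> day 4; Scope -> day 4; Refactor -> day 6; Audit -> day 6.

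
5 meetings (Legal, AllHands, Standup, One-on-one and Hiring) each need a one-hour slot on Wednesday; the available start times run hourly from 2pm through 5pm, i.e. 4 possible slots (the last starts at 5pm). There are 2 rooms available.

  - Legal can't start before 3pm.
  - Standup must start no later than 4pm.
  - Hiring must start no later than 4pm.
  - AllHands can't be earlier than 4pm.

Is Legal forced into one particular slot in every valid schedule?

Legal can be 3pm (e.g. One-on-one in 3pm, Standup in 2pm, AllHands in 4pm, Legal in 3pm, Hiring in 2pm) or 4pm (e.g. Standup -> 2pm; Hiring -> 2pm; AllHands -> 4pm; One-on-one -> 3pm; Legal -> 4pm).

No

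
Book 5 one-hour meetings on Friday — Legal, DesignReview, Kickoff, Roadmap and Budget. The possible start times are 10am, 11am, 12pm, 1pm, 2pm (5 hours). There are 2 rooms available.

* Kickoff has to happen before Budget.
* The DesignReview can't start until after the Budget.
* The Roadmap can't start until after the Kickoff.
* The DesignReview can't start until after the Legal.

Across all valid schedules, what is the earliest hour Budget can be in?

11am

Precedence pushes Budget to at least 11am; downstream work caps Budget at 1pm.
Budget at 11am is achievable: DesignReview -> 12pm, Legal -> 10am, Kickoff -> 10am, Roadmap -> 11am, Budget -> 11am.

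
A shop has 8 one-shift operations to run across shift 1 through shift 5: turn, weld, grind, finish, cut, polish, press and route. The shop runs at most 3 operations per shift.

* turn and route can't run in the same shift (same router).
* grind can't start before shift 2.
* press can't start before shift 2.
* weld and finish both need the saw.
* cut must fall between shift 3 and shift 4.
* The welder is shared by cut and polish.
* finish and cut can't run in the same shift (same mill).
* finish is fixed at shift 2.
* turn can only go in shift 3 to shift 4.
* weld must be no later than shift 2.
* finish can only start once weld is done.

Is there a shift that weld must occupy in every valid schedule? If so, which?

shift 1

weld's window is shift 1–shift 2.
finish is fixed at shift 2, and weld can't share a shift with finish.
So weld must be shift 1.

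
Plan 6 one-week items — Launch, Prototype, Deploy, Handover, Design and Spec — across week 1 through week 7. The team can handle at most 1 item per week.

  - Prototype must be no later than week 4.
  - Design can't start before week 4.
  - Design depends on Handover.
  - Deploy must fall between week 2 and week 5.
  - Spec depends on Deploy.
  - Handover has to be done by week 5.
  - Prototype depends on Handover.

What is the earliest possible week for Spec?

Precedence pushes Spec to at least week 3.
Spec at week 3 is achievable: Design=week 5; Prototype=week 4; Handover=week 1; Launch=week 6; Deploy=week 2; Spec=week 3.

week 3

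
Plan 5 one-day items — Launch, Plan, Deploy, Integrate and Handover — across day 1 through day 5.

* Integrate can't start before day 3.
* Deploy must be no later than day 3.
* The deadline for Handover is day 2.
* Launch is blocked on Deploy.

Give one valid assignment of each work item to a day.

Deploy -> day 1; Integrate -> day 3; Plan -> day 1; Handover -> day 1; Launch -> day 2

Checking: Deploy(day 1) before Launch(day 2); Handover=day 1 in [day 1,day 2]; Integrate=day 3 in [day 3,day 5]; Deploy=day 1 in [day 1,day 3].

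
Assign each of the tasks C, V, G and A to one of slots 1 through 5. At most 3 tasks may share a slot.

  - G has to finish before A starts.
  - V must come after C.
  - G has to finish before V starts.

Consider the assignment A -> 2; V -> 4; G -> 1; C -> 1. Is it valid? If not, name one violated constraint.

Yes, all constraints hold

At most 3 tasks may share a slot — holds.
V must come after C — holds.
G has to finish before A starts — holds.
G has to finish before V starts — holds.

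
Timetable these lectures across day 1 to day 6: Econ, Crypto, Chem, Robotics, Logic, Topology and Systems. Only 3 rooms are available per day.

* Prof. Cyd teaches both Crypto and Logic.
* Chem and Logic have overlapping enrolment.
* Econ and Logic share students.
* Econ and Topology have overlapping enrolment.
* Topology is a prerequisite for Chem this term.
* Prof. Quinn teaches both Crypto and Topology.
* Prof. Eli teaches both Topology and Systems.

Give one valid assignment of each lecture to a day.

Econ -> day 2, Logic -> day 1, Chem -> day 2, Robotics -> day 1, Systems -> day 3, Topology -> day 1, Crypto -> day 2

Checking: Topology(day 1) before Chem(day 2); Econ(day 2) != Logic(day 1); Topology(day 1) != Systems(day 3); Crypto(day 2) != Topology(day 1); Chem(day 2) != Logic(day 1); Econ(day 2) != Topology(day 1); Crypto(day 2) != Logic(day 1); max 3 per day (cap 3).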